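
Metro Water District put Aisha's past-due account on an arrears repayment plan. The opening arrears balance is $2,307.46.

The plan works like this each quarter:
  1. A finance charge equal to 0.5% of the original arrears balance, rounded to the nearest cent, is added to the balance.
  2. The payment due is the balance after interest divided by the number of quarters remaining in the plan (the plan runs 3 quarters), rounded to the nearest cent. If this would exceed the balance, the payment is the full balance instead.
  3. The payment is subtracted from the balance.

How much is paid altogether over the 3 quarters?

Quarter 1: opening $2,307.46; interest $11.54 → $2,319.00; payment $773.00; balance $1,546.00
Quarter 2: opening $1,546.00; interest $11.54 → $1,557.54; payment $778.77; balance $778.77
Quarter 3: opening $778.77; interest $11.54 → $790.31; payment $790.31; balance $0.00
Total paid: $2,342.08

$2,342.08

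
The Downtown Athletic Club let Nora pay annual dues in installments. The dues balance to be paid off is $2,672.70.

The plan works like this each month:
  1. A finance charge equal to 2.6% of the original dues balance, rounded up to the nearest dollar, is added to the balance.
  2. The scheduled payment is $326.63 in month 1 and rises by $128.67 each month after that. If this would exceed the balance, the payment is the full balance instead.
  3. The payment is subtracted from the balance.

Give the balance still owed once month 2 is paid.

$2,030.77

Month 1: $2,672.70 +$70.00 interest = $2,742.70; pay $326.63 → $2,416.07
Month 2: $2,416.07 +$70.00 interest = $2,486.07; pay $455.30 → $2,030.77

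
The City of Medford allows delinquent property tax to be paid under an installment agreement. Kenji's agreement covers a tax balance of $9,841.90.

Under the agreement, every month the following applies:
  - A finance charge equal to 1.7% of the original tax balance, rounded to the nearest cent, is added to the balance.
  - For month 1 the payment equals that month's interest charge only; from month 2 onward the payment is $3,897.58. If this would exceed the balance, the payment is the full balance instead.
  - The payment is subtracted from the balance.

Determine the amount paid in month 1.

$167.31

Month 1: opening $9,841.90; interest $167.31 → $10,009.21; payment $167.31; balance $9,841.90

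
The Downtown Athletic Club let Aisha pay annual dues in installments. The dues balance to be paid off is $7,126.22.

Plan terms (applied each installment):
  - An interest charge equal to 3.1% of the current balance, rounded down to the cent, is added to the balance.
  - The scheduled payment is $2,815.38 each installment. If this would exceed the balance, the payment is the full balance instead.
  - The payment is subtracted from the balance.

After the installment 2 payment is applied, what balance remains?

$1,856.85

Installment 1: opening $7,126.22; interest $220.91 → $7,347.13; payment $2,815.38; balance $4,531.75
Installment 2: opening $4,531.75; interest $140.48 → $4,672.23; payment $2,815.38; balance $1,856.85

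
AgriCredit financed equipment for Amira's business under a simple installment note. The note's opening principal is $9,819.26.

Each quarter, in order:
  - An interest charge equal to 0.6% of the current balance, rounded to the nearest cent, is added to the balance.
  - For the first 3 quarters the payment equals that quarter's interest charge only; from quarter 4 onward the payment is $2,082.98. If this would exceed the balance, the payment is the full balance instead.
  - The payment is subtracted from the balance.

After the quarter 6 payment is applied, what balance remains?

Quarter 1: $9,819.26 +$58.92 interest = $9,878.18; pay $58.92 → $9,819.26
Quarter 2: $9,819.26 +$58.92 interest = $9,878.18; pay $58.92 → $9,819.26
Quarter 3: $9,819.26 +$58.92 interest = $9,878.18; pay $58.92 → $9,819.26
Quarter 4: $9,819.26 +$58.92 interest = $9,878.18; pay $2,082.98 → $7,795.20
Quarter 5: $7,795.20 +$46.77 interest = $7,841.97; pay $2,082.98 → $5,758.99
Quarter 6: $5,758.99 +$34.55 interest = $5,793.54; pay $2,082.98 → $3,710.56

$3,710.56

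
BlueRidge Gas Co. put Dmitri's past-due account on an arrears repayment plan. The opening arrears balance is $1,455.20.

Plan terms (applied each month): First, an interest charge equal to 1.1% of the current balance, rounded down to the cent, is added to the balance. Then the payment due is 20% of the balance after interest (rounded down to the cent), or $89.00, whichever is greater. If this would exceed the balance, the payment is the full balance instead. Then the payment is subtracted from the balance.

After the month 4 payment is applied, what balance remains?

# | Opening | Interest | Payment | End bal
1 | $1,455.20 | $16.00 | $294.24 | $1,176.96
2 | $1,176.96 | $12.94 | $237.98 | $951.92
3 | $951.92 | $10.47 | $192.47 | $769.92
4 | $769.92 | $8.46 | $155.67 | $622.71

$622.71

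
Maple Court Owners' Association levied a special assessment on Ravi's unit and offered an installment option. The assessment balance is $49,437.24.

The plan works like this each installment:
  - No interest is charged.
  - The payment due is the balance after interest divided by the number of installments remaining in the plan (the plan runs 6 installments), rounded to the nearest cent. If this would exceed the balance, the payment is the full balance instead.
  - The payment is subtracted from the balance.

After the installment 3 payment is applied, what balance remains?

Installment 1: $49,437.24 − $8,239.54 → $41,197.70
Installment 2: $41,197.70 − $8,239.54 → $32,958.16
Installment 3: $32,958.16 − $8,239.54 → $24,718.62

$24,718.62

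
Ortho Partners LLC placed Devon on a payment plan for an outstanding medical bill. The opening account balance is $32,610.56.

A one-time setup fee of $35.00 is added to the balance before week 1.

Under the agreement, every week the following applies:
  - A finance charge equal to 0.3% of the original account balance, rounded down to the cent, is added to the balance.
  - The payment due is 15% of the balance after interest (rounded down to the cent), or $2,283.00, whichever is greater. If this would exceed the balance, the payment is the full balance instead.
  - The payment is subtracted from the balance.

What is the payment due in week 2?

# | Opening | Interest | Payment | End bal
1 | $32,645.56 | $97.83 | $4,911.50 | $27,831.89
2 | $27,831.89 | $97.83 | $4,189.45 | $23,740.27

$4,189.45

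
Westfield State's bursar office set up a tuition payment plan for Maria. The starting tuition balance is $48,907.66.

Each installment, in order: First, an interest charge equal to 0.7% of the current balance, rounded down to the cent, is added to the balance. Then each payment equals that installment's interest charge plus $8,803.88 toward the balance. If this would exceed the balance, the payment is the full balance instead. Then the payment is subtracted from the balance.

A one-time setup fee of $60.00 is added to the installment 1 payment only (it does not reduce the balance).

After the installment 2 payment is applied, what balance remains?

# | Opening | Interest | Payment | Fee | End bal
1 | $48,907.66 | $342.35 | $9,146.23 | $60.00 | $40,103.78
2 | $40,103.78 | $280.72 | $9,084.60 | — | $31,299.90

$31,299.90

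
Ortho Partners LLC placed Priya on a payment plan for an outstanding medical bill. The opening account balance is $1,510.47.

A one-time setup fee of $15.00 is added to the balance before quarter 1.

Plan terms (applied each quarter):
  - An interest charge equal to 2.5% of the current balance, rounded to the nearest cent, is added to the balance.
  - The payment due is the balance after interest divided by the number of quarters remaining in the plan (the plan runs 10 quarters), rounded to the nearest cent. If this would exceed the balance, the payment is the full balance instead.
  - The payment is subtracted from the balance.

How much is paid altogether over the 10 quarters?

$1,751.76

Quarter 1: $1,525.47 +$38.14 interest = $1,563.61; pay $156.36 → $1,407.25
Quarter 2: $1,407.25 +$35.18 interest = $1,442.43; pay $160.27 → $1,282.16
Quarter 3: $1,282.16 +$32.05 interest = $1,314.21; pay $164.28 → $1,149.93
Quarter 4: $1,149.93 +$28.75 interest = $1,178.68; pay $168.38 → $1,010.30
Quarter 5: $1,010.30 +$25.26 interest = $1,035.56; pay $172.59 → $862.97
Quarter 6: $862.97 +$21.57 interest = $884.54; pay $176.91 → $707.63
Quarter 7: $707.63 +$17.69 interest = $725.32; pay $181.33 → $543.99
Quarter 8: $543.99 +$13.60 interest = $557.59; pay $185.86 → $371.73
Quarter 9: $371.73 +$9.29 interest = $381.02; pay $190.51 → $190.51
Quarter 10: $190.51 +$4.76 interest = $195.27; pay $195.27 → $0.00
Total paid: $1,751.76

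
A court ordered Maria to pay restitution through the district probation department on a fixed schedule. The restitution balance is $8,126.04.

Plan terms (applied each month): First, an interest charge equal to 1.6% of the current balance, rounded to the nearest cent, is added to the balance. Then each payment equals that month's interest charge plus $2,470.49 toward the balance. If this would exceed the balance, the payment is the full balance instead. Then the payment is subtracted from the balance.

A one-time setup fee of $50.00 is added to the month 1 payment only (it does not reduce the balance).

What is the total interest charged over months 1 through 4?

$282.90

Month 1: opening $8,126.04; interest $130.02 → $8,256.06; payment $2,600.51 (+ $50.00 fee); balance $5,655.55
Month 2: opening $5,655.55; interest $90.49 → $5,746.04; payment $2,560.98; balance $3,185.06
Month 3: opening $3,185.06; interest $50.96 → $3,236.02; payment $2,521.45; balance $714.57
Month 4: opening $714.57; interest $11.43 → $726.00; payment $726.00; balance $0.00
Total interest: $130.02 + $90.49 + $50.96 + $11.43 = $282.90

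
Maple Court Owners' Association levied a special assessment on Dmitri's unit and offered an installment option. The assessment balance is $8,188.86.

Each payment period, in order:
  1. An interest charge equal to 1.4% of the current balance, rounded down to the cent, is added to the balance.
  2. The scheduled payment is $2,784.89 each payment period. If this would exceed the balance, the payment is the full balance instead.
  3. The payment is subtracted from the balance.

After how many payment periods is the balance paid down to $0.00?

4

Payment period 1: $8,188.86 +$114.64 interest = $8,303.50; pay $2,784.89 → $5,518.61
Payment period 2: $5,518.61 +$77.26 interest = $5,595.87; pay $2,784.89 → $2,810.98
Payment period 3: $2,810.98 +$39.35 interest = $2,850.33; pay $2,784.89 → $65.44
Payment period 4: $65.44 +$0.91 interest = $66.35; pay $66.35 → $0.00
Balance reaches $0.00 in payment period 4.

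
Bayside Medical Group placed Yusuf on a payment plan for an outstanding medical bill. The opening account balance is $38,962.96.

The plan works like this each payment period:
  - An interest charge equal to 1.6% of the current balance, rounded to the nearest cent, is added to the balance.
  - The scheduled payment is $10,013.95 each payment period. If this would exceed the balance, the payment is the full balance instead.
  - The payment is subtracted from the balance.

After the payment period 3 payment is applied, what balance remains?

$10,338.19

Payment period 1: $38,962.96 +$623.41 interest = $39,586.37; pay $10,013.95 → $29,572.42
Payment period 2: $29,572.42 +$473.16 interest = $30,045.58; pay $10,013.95 → $20,031.63
Payment period 3: $20,031.63 +$320.51 interest = $20,352.14; pay $10,013.95 → $10,338.19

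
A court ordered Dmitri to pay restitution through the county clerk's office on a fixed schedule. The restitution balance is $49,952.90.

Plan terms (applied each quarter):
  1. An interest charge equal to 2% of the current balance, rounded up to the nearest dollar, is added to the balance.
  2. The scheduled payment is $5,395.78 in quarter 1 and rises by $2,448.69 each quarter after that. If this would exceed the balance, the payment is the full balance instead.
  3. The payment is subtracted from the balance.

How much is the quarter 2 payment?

Quarter 1: opening $49,952.90; interest $1,000.00 → $50,952.90; payment $5,395.78; balance $45,557.12
Quarter 2: opening $45,557.12; interest $912.00 → $46,469.12; payment $7,844.47; balance $38,624.65

$7,844.47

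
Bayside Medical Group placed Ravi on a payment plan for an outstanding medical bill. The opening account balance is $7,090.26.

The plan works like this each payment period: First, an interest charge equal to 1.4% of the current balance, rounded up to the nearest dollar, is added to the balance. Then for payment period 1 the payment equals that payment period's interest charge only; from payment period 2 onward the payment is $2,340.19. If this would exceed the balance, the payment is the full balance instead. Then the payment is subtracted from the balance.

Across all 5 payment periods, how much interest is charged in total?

Payment period 1: $7,090.26 +$100.00 interest = $7,190.26; pay $100.00 → $7,090.26
Payment period 2: $7,090.26 +$100.00 interest = $7,190.26; pay $2,340.19 → $4,850.07
Payment period 3: $4,850.07 +$68.00 interest = $4,918.07; pay $2,340.19 → $2,577.88
Payment period 4: $2,577.88 +$37.00 interest = $2,614.88; pay $2,340.19 → $274.69
Payment period 5: $274.69 +$4.00 interest = $278.69; pay $278.69 → $0.00
Total interest: $100.00 + $100.00 + $68.00 + $37.00 + $4.00 = $309.00

$309.00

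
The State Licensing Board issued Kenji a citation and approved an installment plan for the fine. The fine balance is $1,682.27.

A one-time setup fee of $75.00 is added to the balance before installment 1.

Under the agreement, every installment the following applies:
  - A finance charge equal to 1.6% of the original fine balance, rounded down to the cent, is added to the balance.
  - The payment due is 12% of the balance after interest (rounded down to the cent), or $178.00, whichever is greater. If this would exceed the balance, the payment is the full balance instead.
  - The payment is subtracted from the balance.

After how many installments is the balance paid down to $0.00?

12

# | Opening | Interest | Payment | End bal
1 | $1,757.27 | $26.91 | $214.10 | $1,570.08
2 | $1,570.08 | $26.91 | $191.63 | $1,405.36
3 | $1,405.36 | $26.91 | $178.00 | $1,254.27
4 | $1,254.27 | $26.91 | $178.00 | $1,103.18
5 | $1,103.18 | $26.91 | $178.00 | $952.09
6 | $952.09 | $26.91 | $178.00 | $801.00
7 | $801.00 | $26.91 | $178.00 | $649.91
8 | $649.91 | $26.91 | $178.00 | $498.82
9 | $498.82 | $26.91 | $178.00 | $347.73
10 | $347.73 | $26.91 | $178.00 | $196.64
11 | $196.64 | $26.91 | $178.00 | $45.55
12 | $45.55 | $26.91 | $72.46 | $0.00
Balance reaches $0.00 in installment 12.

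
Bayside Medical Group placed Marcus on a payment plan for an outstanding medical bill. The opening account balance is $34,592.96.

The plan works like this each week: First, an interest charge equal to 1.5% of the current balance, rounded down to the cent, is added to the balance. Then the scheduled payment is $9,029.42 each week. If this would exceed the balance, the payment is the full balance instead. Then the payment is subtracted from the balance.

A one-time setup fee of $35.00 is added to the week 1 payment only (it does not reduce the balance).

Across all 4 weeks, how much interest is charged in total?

Week 1: opening $34,592.96; interest $518.89 → $35,111.85; payment $9,029.42 (+ $35.00 fee); balance $26,082.43
Week 2: opening $26,082.43; interest $391.23 → $26,473.66; payment $9,029.42; balance $17,444.24
Week 3: opening $17,444.24; interest $261.66 → $17,705.90; payment $9,029.42; balance $8,676.48
Week 4: opening $8,676.48; interest $130.14 → $8,806.62; payment $8,806.62; balance $0.00
Total interest: $518.89 + $391.23 + $261.66 + $130.14 = $1,301.92

$1,301.92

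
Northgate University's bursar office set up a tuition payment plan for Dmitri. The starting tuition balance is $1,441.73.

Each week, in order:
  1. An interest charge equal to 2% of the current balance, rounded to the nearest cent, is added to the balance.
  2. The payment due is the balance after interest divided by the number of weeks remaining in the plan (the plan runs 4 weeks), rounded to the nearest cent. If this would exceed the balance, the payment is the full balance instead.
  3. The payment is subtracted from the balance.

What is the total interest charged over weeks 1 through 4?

$73.54

Week 1: opening $1,441.73; interest $28.83 → $1,470.56; payment $367.64; balance $1,102.92
Week 2: opening $1,102.92; interest $22.06 → $1,124.98; payment $374.99; balance $749.99
Week 3: opening $749.99; interest $15.00 → $764.99; payment $382.50; balance $382.49
Week 4: opening $382.49; interest $7.65 → $390.14; payment $390.14; balance $0.00
Total interest: $28.83 + $22.06 + $15.00 + $7.65 = $73.54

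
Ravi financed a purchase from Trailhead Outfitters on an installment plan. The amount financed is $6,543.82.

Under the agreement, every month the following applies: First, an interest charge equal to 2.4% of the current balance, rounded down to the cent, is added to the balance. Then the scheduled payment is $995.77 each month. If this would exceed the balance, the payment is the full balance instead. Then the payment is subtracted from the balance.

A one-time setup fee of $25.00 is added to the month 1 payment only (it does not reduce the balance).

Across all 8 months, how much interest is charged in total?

Month 1: opening $6,543.82; interest $157.05 → $6,700.87; payment $995.77 (+ $25.00 fee); balance $5,705.10
Month 2: opening $5,705.10; interest $136.92 → $5,842.02; payment $995.77; balance $4,846.25
Month 3: opening $4,846.25; interest $116.31 → $4,962.56; payment $995.77; balance $3,966.79
Month 4: opening $3,966.79; interest $95.20 → $4,061.99; payment $995.77; balance $3,066.22
Month 5: opening $3,066.22; interest $73.58 → $3,139.80; payment $995.77; balance $2,144.03
Month 6: opening $2,144.03; interest $51.45 → $2,195.48; payment $995.77; balance $1,199.71
Month 7: opening $1,199.71; interest $28.79 → $1,228.50; payment $995.77; balance $232.73
Month 8: opening $232.73; interest $5.58 → $238.31; payment $238.31; balance $0.00
Total interest: $157.05 + $136.92 + $116.31 + $95.20 + $73.58 + $51.45 + $28.79 + $5.58 = $664.88

$664.88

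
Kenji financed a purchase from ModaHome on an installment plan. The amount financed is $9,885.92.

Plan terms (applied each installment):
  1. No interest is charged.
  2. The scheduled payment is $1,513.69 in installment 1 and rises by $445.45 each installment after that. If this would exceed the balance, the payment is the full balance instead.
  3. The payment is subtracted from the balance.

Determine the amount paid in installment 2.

# | Opening | Payment | End bal
1 | $9,885.92 | $1,513.69 | $8,372.23
2 | $8,372.23 | $1,959.14 | $6,413.09

$1,959.14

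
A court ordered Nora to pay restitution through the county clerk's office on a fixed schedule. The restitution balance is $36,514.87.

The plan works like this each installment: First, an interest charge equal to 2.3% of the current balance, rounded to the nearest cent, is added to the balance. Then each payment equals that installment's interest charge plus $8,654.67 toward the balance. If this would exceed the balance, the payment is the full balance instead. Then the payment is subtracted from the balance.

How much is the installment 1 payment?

# | Opening | Interest | Payment | End bal
1 | $36,514.87 | $839.84 | $9,494.51 | $27,860.20

$9,494.51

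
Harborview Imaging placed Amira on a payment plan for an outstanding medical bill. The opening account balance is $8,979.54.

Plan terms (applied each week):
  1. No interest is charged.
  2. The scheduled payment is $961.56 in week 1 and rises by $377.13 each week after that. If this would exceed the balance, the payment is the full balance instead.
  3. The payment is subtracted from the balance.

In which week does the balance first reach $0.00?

6

Week 1: opening $8,979.54; payment $961.56; balance $8,017.98
Week 2: opening $8,017.98; payment $1,338.69; balance $6,679.29
Week 3: opening $6,679.29; payment $1,715.82; balance $4,963.47
Week 4: opening $4,963.47; payment $2,092.95; balance $2,870.52
Week 5: opening $2,870.52; payment $2,470.08; balance $400.44
Week 6: opening $400.44; payment $400.44; balance $0.00
Balance reaches $0.00 in week 6.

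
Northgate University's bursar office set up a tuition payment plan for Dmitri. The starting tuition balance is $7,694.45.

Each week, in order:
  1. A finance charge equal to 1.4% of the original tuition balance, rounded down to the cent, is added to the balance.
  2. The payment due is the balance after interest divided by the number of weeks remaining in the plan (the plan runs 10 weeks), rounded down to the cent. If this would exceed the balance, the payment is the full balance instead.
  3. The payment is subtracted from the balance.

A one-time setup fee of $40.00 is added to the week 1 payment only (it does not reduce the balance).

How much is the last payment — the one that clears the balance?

# | Opening | Interest | Payment | Fee | End bal
1 | $7,694.45 | $107.72 | $780.21 | $40.00 | $7,021.96
2 | $7,021.96 | $107.72 | $792.18 | — | $6,337.50
3 | $6,337.50 | $107.72 | $805.65 | — | $5,639.57
4 | $5,639.57 | $107.72 | $821.04 | — | $4,926.25
5 | $4,926.25 | $107.72 | $838.99 | — | $4,194.98
6 | $4,194.98 | $107.72 | $860.54 | — | $3,442.16
7 | $3,442.16 | $107.72 | $887.47 | — | $2,662.41
8 | $2,662.41 | $107.72 | $923.37 | — | $1,846.76
9 | $1,846.76 | $107.72 | $977.24 | — | $977.24
10 | $977.24 | $107.72 | $1,084.96 | — | $0.00

$1,084.96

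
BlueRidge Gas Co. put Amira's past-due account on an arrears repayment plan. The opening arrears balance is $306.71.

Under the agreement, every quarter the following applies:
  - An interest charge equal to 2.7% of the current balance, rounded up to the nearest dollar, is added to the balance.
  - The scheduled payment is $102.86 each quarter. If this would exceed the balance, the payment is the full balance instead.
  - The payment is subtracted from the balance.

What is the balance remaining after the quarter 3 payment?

# | Opening | Interest | Payment | End bal
1 | $306.71 | $9.00 | $102.86 | $212.85
2 | $212.85 | $6.00 | $102.86 | $115.99
3 | $115.99 | $4.00 | $102.86 | $17.13

$17.13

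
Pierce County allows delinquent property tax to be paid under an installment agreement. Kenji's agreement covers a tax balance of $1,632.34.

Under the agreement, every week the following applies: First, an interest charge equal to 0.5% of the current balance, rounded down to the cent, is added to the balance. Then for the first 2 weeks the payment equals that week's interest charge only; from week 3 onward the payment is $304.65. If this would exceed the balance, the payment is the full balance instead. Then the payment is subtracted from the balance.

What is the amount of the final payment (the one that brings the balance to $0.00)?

$135.64

Week 1: $1,632.34 +$8.16 interest = $1,640.50; pay $8.16 → $1,632.34
Week 2: $1,632.34 +$8.16 interest = $1,640.50; pay $8.16 → $1,632.34
Week 3: $1,632.34 +$8.16 interest = $1,640.50; pay $304.65 → $1,335.85
Week 4: $1,335.85 +$6.67 interest = $1,342.52; pay $304.65 → $1,037.87
Week 5: $1,037.87 +$5.18 interest = $1,043.05; pay $304.65 → $738.40
Week 6: $738.40 +$3.69 interest = $742.09; pay $304.65 → $437.44
Week 7: $437.44 +$2.18 interest = $439.62; pay $304.65 → $134.97
Week 8: $134.97 +$0.67 interest = $135.64; pay $135.64 → $0.00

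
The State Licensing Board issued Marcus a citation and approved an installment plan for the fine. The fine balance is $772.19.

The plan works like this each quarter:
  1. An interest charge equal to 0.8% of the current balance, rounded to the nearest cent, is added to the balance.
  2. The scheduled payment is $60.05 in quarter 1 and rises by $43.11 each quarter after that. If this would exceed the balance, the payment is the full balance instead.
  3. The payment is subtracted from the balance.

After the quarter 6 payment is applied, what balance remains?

$0.00

Quarter 1: opening $772.19; interest $6.18 → $778.37; payment $60.05; balance $718.32
Quarter 2: opening $718.32; interest $5.75 → $724.07; payment $103.16; balance $620.91
Quarter 3: opening $620.91; interest $4.97 → $625.88; payment $146.27; balance $479.61
Quarter 4: opening $479.61; interest $3.84 → $483.45; payment $189.38; balance $294.07
Quarter 5: opening $294.07; interest $2.35 → $296.42; payment $232.49; balance $63.93
Quarter 6: opening $63.93; interest $0.51 → $64.44; payment $64.44; balance $0.00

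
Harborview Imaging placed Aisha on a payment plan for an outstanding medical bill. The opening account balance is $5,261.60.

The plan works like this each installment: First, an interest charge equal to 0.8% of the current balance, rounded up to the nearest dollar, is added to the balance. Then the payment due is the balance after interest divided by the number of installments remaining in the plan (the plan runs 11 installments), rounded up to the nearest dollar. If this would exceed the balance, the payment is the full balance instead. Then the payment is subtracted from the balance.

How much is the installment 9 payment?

Installment 1: $5,261.60 +$43.00 interest = $5,304.60; pay $483.00 → $4,821.60
Installment 2: $4,821.60 +$39.00 interest = $4,860.60; pay $487.00 → $4,373.60
Installment 3: $4,373.60 +$35.00 interest = $4,408.60; pay $490.00 → $3,918.60
Installment 4: $3,918.60 +$32.00 interest = $3,950.60; pay $494.00 → $3,456.60
Installment 5: $3,456.60 +$28.00 interest = $3,484.60; pay $498.00 → $2,986.60
Installment 6: $2,986.60 +$24.00 interest = $3,010.60; pay $502.00 → $2,508.60
Installment 7: $2,508.60 +$21.00 interest = $2,529.60; pay $506.00 → $2,023.60
Installment 8: $2,023.60 +$17.00 interest = $2,040.60; pay $511.00 → $1,529.60
Installment 9: $1,529.60 +$13.00 interest = $1,542.60; pay $515.00 → $1,027.60

$515.00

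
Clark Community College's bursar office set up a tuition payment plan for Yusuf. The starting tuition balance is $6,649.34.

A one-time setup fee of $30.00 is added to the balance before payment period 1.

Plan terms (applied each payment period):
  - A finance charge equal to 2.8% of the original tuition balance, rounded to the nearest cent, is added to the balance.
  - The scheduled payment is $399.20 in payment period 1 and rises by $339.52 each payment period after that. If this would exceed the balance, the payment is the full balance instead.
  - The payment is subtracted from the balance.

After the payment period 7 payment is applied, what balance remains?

Payment period 1: opening $6,679.34; interest $186.18 → $6,865.52; payment $399.20; balance $6,466.32
Payment period 2: opening $6,466.32; interest $186.18 → $6,652.50; payment $738.72; balance $5,913.78
Payment period 3: opening $5,913.78; interest $186.18 → $6,099.96; payment $1,078.24; balance $5,021.72
Payment period 4: opening $5,021.72; interest $186.18 → $5,207.90; payment $1,417.76; balance $3,790.14
Payment period 5: opening $3,790.14; interest $186.18 → $3,976.32; payment $1,757.28; balance $2,219.04
Payment period 6: opening $2,219.04; interest $186.18 → $2,405.22; payment $2,096.80; balance $308.42
Payment period 7: opening $308.42; interest $186.18 → $494.60; payment $494.60; balance $0.00

$0.00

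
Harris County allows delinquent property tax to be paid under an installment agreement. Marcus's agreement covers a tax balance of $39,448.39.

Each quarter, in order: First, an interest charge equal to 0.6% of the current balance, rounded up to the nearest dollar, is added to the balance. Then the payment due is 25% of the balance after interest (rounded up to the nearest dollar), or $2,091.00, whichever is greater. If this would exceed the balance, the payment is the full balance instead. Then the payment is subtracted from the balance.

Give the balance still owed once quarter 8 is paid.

# | Opening | Interest | Payment | End bal
1 | $39,448.39 | $237.00 | $9,922.00 | $29,763.39
2 | $29,763.39 | $179.00 | $7,486.00 | $22,456.39
3 | $22,456.39 | $135.00 | $5,648.00 | $16,943.39
4 | $16,943.39 | $102.00 | $4,262.00 | $12,783.39
5 | $12,783.39 | $77.00 | $3,216.00 | $9,644.39
6 | $9,644.39 | $58.00 | $2,426.00 | $7,276.39
7 | $7,276.39 | $44.00 | $2,091.00 | $5,229.39
8 | $5,229.39 | $32.00 | $2,091.00 | $3,170.39

$3,170.39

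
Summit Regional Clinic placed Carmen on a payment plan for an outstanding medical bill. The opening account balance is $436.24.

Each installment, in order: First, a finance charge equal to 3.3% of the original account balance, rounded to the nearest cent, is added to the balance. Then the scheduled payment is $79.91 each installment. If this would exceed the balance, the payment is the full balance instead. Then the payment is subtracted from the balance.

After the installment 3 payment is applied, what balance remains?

$239.71

Installment 1: $436.24 +$14.40 interest = $450.64; pay $79.91 → $370.73
Installment 2: $370.73 +$14.40 interest = $385.13; pay $79.91 → $305.22
Installment 3: $305.22 +$14.40 interest = $319.62; pay $79.91 → $239.71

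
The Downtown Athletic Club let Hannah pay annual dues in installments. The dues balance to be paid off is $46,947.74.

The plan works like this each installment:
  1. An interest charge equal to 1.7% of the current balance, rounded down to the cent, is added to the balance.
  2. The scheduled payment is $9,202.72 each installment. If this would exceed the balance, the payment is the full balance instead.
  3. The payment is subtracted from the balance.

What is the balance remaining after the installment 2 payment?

$29,995.64

# | Opening | Interest | Payment | End bal
1 | $46,947.74 | $798.11 | $9,202.72 | $38,543.13
2 | $38,543.13 | $655.23 | $9,202.72 | $29,995.64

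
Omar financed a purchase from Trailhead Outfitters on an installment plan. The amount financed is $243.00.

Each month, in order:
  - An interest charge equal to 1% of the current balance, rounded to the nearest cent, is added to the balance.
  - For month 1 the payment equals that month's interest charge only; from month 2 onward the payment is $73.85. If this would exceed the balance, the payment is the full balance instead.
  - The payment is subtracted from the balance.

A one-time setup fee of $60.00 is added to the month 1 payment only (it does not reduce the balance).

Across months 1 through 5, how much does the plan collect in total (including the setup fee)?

$310.84

# | Opening | Interest | Payment | Fee | End bal
1 | $243.00 | $2.43 | $2.43 | $60.00 | $243.00
2 | $243.00 | $2.43 | $73.85 | — | $171.58
3 | $171.58 | $1.72 | $73.85 | — | $99.45
4 | $99.45 | $0.99 | $73.85 | — | $26.59
5 | $26.59 | $0.27 | $26.86 | — | $0.00
Total paid: $310.84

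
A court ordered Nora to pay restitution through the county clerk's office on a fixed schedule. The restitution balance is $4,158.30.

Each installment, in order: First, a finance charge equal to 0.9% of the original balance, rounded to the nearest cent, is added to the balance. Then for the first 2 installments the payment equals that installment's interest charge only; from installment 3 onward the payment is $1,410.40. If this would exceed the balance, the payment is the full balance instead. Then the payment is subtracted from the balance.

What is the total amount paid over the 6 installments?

Installment 1: opening $4,158.30; interest $37.42 → $4,195.72; payment $37.42; balance $4,158.30
Installment 2: opening $4,158.30; interest $37.42 → $4,195.72; payment $37.42; balance $4,158.30
Installment 3: opening $4,158.30; interest $37.42 → $4,195.72; payment $1,410.40; balance $2,785.32
Installment 4: opening $2,785.32; interest $37.42 → $2,822.74; payment $1,410.40; balance $1,412.34
Installment 5: opening $1,412.34; interest $37.42 → $1,449.76; payment $1,410.40; balance $39.36
Installment 6: opening $39.36; interest $37.42 → $76.78; payment $76.78; balance $0.00
Total paid: $4,382.82

$4,382.82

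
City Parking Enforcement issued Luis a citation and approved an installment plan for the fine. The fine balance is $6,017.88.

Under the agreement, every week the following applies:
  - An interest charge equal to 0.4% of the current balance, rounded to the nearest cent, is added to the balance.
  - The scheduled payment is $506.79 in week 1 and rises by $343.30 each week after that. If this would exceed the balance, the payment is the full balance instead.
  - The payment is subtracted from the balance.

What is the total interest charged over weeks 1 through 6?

$87.76

Week 1: opening $6,017.88; interest $24.07 → $6,041.95; payment $506.79; balance $5,535.16
Week 2: opening $5,535.16; interest $22.14 → $5,557.30; payment $850.09; balance $4,707.21
Week 3: opening $4,707.21; interest $18.83 → $4,726.04; payment $1,193.39; balance $3,532.65
Week 4: opening $3,532.65; interest $14.13 → $3,546.78; payment $1,536.69; balance $2,010.09
Week 5: opening $2,010.09; interest $8.04 → $2,018.13; payment $1,879.99; balance $138.14
Week 6: opening $138.14; interest $0.55 → $138.69; payment $138.69; balance $0.00
Total interest: $24.07 + $22.14 + $18.83 + $14.13 + $8.04 + $0.55 = $87.76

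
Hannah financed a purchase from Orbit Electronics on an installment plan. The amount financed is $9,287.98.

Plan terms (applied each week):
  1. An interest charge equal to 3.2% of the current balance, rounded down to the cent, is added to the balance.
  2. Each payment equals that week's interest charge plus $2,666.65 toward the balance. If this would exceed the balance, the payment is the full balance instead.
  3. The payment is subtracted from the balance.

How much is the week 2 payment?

Week 1: $9,287.98 +$297.21 interest = $9,585.19; pay $2,963.86 → $6,621.33
Week 2: $6,621.33 +$211.88 interest = $6,833.21; pay $2,878.53 → $3,954.68

$2,878.53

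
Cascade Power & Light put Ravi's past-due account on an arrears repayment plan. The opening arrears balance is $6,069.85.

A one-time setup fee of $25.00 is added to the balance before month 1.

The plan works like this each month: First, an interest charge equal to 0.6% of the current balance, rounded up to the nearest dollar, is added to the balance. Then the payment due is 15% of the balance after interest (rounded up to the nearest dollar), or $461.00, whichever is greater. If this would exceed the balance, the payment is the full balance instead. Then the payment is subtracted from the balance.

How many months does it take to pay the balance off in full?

Month 1: opening $6,094.85; interest $37.00 → $6,131.85; payment $920.00; balance $5,211.85
Month 2: opening $5,211.85; interest $32.00 → $5,243.85; payment $787.00; balance $4,456.85
Month 3: opening $4,456.85; interest $27.00 → $4,483.85; payment $673.00; balance $3,810.85
Month 4: opening $3,810.85; interest $23.00 → $3,833.85; payment $576.00; balance $3,257.85
Month 5: opening $3,257.85; interest $20.00 → $3,277.85; payment $492.00; balance $2,785.85
Month 6: opening $2,785.85; interest $17.00 → $2,802.85; payment $461.00; balance $2,341.85
Month 7: opening $2,341.85; interest $15.00 → $2,356.85; payment $461.00; balance $1,895.85
Month 8: opening $1,895.85; interest $12.00 → $1,907.85; payment $461.00; balance $1,446.85
Month 9: opening $1,446.85; interest $9.00 → $1,455.85; payment $461.00; balance $994.85
Month 10: opening $994.85; interest $6.00 → $1,000.85; payment $461.00; balance $539.85
Month 11: opening $539.85; interest $4.00 → $543.85; payment $461.00; balance $82.85
Month 12: opening $82.85; interest $1.00 → $83.85; payment $83.85; balance $0.00
Balance reaches $0.00 in month 12.

12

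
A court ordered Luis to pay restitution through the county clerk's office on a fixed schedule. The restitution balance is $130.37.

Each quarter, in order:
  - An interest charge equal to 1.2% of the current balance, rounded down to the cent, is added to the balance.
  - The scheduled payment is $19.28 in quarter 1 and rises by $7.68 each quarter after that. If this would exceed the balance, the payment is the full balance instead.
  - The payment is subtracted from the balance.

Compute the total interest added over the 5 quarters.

$4.73

Quarter 1: opening $130.37; interest $1.56 → $131.93; payment $19.28; balance $112.65
Quarter 2: opening $112.65; interest $1.35 → $114.00; payment $26.96; balance $87.04
Quarter 3: opening $87.04; interest $1.04 → $88.08; payment $34.64; balance $53.44
Quarter 4: opening $53.44; interest $0.64 → $54.08; payment $42.32; balance $11.76
Quarter 5: opening $11.76; interest $0.14 → $11.90; payment $11.90; balance $0.00
Total interest: $1.56 + $1.35 + $1.04 + $0.64 + $0.14 = $4.73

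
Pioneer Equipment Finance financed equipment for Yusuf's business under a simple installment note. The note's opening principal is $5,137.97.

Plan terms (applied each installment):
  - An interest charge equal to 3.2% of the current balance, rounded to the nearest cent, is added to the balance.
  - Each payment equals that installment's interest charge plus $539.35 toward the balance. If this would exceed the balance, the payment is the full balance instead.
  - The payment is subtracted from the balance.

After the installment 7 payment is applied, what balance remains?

$1,362.52

# | Opening | Interest | Payment | End bal
1 | $5,137.97 | $164.42 | $703.77 | $4,598.62
2 | $4,598.62 | $147.16 | $686.51 | $4,059.27
3 | $4,059.27 | $129.90 | $669.25 | $3,519.92
4 | $3,519.92 | $112.64 | $651.99 | $2,980.57
5 | $2,980.57 | $95.38 | $634.73 | $2,441.22
6 | $2,441.22 | $78.12 | $617.47 | $1,901.87
7 | $1,901.87 | $60.86 | $600.21 | $1,362.52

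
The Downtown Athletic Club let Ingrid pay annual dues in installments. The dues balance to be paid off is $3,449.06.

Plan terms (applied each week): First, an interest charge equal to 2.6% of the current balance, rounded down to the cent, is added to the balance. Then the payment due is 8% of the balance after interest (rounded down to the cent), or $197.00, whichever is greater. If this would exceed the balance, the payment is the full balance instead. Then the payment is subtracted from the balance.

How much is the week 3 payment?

Week 1: $3,449.06 +$89.67 interest = $3,538.73; pay $283.09 → $3,255.64
Week 2: $3,255.64 +$84.64 interest = $3,340.28; pay $267.22 → $3,073.06
Week 3: $3,073.06 +$79.89 interest = $3,152.95; pay $252.23 → $2,900.72

$252.23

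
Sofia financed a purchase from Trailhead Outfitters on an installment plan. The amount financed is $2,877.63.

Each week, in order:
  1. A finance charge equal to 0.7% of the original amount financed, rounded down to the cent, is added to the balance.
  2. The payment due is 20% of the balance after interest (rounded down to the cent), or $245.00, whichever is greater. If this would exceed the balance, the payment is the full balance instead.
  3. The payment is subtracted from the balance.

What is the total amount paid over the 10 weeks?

$3,079.03

Week 1: opening $2,877.63; interest $20.14 → $2,897.77; payment $579.55; balance $2,318.22
Week 2: opening $2,318.22; interest $20.14 → $2,338.36; payment $467.67; balance $1,870.69
Week 3: opening $1,870.69; interest $20.14 → $1,890.83; payment $378.16; balance $1,512.67
Week 4: opening $1,512.67; interest $20.14 → $1,532.81; payment $306.56; balance $1,226.25
Week 5: opening $1,226.25; interest $20.14 → $1,246.39; payment $249.27; balance $997.12
Week 6: opening $997.12; interest $20.14 → $1,017.26; payment $245.00; balance $772.26
Week 7: opening $772.26; interest $20.14 → $792.40; payment $245.00; balance $547.40
Week 8: opening $547.40; interest $20.14 → $567.54; payment $245.00; balance $322.54
Week 9: opening $322.54; interest $20.14 → $342.68; payment $245.00; balance $97.68
Week 10: opening $97.68; interest $20.14 → $117.82; payment $117.82; balance $0.00
Total paid: $3,079.03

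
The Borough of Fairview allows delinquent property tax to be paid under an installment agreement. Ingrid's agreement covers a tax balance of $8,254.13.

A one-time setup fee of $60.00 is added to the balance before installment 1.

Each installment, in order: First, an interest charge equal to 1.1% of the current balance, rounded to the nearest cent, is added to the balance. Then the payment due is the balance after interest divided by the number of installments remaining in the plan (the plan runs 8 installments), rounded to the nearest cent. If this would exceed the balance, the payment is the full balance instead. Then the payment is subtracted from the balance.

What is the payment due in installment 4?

Installment 1: opening $8,314.13; interest $91.46 → $8,405.59; payment $1,050.70; balance $7,354.89
Installment 2: opening $7,354.89; interest $80.90 → $7,435.79; payment $1,062.26; balance $6,373.53
Installment 3: opening $6,373.53; interest $70.11 → $6,443.64; payment $1,073.94; balance $5,369.70
Installment 4: opening $5,369.70; interest $59.07 → $5,428.77; payment $1,085.75; balance $4,343.02

$1,085.75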